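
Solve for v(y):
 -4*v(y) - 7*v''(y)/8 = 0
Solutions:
 v(y) = C1*sin(4*sqrt(14)*y/7) + C2*cos(4*sqrt(14)*y/7)


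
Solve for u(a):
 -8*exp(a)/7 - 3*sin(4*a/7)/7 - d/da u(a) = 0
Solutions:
 u(a) = C1 - 8*exp(a)/7 + 3*cos(4*a/7)/4


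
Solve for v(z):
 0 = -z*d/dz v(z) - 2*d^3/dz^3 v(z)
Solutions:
 v(z) = C1 + Integral(C2*airyai(-2^(2/3)*z/2) + C3*airybi(-2^(2/3)*z/2), z)


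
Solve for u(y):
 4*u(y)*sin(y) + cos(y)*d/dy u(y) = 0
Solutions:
 u(y) = C1*cos(y)^4


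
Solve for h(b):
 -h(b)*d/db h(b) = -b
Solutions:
 h(b) = -sqrt(C1 + b^2)
 h(b) = sqrt(C1 + b^2)


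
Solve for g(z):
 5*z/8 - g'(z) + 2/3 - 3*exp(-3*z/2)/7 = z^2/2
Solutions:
 g(z) = C1 - z^3/6 + 5*z^2/16 + 2*z/3 + 2*exp(-3*z/2)/7


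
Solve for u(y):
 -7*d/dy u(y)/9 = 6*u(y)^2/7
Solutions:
 u(y) = 49/(C1 + 54*y)


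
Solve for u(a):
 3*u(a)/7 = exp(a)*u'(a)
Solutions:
 u(a) = C1*exp(-3*exp(-a)/7)


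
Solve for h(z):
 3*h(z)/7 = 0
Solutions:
 h(z) = 0


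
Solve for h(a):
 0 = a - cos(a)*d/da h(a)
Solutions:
 h(a) = C1 + Integral(a/cos(a), a)


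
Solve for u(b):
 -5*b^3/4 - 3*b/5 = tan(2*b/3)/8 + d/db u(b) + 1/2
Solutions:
 u(b) = C1 - 5*b^4/16 - 3*b^2/10 - b/2 + 3*log(cos(2*b/3))/16


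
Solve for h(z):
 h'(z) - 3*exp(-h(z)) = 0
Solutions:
 h(z) = log(C1 + 3*z)


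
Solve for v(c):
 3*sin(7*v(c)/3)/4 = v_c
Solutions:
 -3*c/4 + 3*log(cos(7*v(c)/3) - 1)/14 - 3*log(cos(7*v(c)/3) + 1)/14 = C1


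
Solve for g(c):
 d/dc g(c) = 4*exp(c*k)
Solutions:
 g(c) = C1 + 4*exp(c*k)/k


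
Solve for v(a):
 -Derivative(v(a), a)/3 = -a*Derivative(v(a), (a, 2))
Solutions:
 v(a) = C1 + C2*a^(4/3)


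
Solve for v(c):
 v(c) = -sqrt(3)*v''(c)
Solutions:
 v(c) = C1*sin(3^(3/4)*c/3) + C2*cos(3^(3/4)*c/3)


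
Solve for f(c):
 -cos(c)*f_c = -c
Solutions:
 f(c) = C1 + Integral(c/cos(c), c)


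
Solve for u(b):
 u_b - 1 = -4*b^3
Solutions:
 u(b) = C1 - b^4 + b


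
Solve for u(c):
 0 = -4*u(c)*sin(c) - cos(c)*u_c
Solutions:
 u(c) = C1*cos(c)^4


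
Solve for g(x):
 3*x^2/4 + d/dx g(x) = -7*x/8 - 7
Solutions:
 g(x) = C1 - x^3/4 - 7*x^2/16 - 7*x


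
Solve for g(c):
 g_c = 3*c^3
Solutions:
 g(c) = C1 + 3*c^4/4


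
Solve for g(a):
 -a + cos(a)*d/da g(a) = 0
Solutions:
 g(a) = C1 + Integral(a/cos(a), a)


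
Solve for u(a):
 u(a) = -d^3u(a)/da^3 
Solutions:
 u(a) = C3*exp(-a) + (C1*sin(sqrt(3)*a/2) + C2*cos(sqrt(3)*a/2))*exp(a/2)


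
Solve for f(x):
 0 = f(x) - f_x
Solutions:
 f(x) = C1*exp(x)


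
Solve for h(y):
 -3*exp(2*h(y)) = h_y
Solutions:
 h(y) = log(-sqrt(-1/(C1 - 3*y))) - log(2)/2
 h(y) = log(-1/(C1 - 3*y))/2 - log(2)/2


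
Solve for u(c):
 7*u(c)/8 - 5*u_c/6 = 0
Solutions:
 u(c) = C1*exp(21*c/20)


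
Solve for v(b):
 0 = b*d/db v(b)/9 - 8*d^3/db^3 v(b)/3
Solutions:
 v(b) = C1 + Integral(C2*airyai(3^(2/3)*b/6) + C3*airybi(3^(2/3)*b/6), b)


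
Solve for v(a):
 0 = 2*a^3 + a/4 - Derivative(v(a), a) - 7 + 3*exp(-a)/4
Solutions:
 v(a) = C1 + a^4/2 + a^2/8 - 7*a - 3*exp(-a)/4


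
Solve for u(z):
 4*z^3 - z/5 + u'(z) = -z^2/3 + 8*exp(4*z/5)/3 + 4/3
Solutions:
 u(z) = C1 - z^4 - z^3/9 + z^2/10 + 4*z/3 + 10*exp(4*z/5)/3


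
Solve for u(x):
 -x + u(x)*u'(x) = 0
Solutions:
 u(x) = -sqrt(C1 + x^2)
 u(x) = sqrt(C1 + x^2)


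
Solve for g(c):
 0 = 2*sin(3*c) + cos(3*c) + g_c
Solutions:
 g(c) = C1 - sin(3*c)/3 + 2*cos(3*c)/3


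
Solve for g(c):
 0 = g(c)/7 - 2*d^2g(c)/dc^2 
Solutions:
 g(c) = C1*exp(-sqrt(14)*c/14) + C2*exp(sqrt(14)*c/14)


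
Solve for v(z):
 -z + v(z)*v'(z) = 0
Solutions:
 v(z) = -sqrt(C1 + z^2)
 v(z) = sqrt(C1 + z^2)


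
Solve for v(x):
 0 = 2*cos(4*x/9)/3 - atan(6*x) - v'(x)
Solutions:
 v(x) = C1 - x*atan(6*x) + log(36*x^2 + 1)/12 + 3*sin(4*x/9)/2


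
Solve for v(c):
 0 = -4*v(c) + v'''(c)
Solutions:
 v(c) = C3*exp(2^(2/3)*c) + (C1*sin(2^(2/3)*sqrt(3)*c/2) + C2*cos(2^(2/3)*sqrt(3)*c/2))*exp(-2^(2/3)*c/2)


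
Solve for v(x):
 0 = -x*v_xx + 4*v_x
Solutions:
 v(x) = C1 + C2*x^5


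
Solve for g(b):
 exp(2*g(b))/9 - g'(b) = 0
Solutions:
 g(b) = log(-sqrt(-1/(C1 + b))) - log(2)/2 + log(3)
 g(b) = log(-1/(C1 + b))/2 - log(2)/2 + log(3)


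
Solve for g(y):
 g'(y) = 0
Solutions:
 g(y) = C1


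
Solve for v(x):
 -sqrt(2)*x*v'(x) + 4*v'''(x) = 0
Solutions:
 v(x) = C1 + Integral(C2*airyai(sqrt(2)*x/2) + C3*airybi(sqrt(2)*x/2), x)


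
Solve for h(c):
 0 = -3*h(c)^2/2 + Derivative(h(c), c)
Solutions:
 h(c) = -2/(C1 + 3*c)


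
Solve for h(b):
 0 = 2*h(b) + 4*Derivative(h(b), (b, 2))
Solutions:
 h(b) = C1*sin(sqrt(2)*b/2) + C2*cos(sqrt(2)*b/2)


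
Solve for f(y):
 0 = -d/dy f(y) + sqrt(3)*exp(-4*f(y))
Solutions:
 f(y) = log(-I*(C1 + 4*sqrt(3)*y)^(1/4))
 f(y) = log(I*(C1 + 4*sqrt(3)*y)^(1/4))
 f(y) = log(-(C1 + 4*sqrt(3)*y)^(1/4))
 f(y) = log(C1 + 4*sqrt(3)*y)/4


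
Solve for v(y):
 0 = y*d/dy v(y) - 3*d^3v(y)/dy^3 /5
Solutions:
 v(y) = C1 + Integral(C2*airyai(3^(2/3)*5^(1/3)*y/3) + C3*airybi(3^(2/3)*5^(1/3)*y/3), y)


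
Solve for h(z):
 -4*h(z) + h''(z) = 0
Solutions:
 h(z) = C1*exp(-2*z) + C2*exp(2*z)


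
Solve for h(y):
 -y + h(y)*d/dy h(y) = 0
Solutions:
 h(y) = -sqrt(C1 + y^2)
 h(y) = sqrt(C1 + y^2)


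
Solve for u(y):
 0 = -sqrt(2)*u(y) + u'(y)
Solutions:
 u(y) = C1*exp(sqrt(2)*y)


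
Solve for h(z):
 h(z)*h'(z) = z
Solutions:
 h(z) = -sqrt(C1 + z^2)
 h(z) = sqrt(C1 + z^2)


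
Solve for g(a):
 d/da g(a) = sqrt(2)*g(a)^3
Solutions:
 g(a) = -sqrt(2)*sqrt(-1/(C1 + sqrt(2)*a))/2
 g(a) = sqrt(2)*sqrt(-1/(C1 + sqrt(2)*a))/2


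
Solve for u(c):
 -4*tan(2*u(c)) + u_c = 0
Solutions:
 u(c) = -asin(C1*exp(8*c))/2 + pi/2
 u(c) = asin(C1*exp(8*c))/2


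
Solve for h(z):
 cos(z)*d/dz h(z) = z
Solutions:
 h(z) = C1 + Integral(z/cos(z), z)


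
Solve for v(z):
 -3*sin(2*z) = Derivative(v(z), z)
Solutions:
 v(z) = C1 + 3*cos(2*z)/2


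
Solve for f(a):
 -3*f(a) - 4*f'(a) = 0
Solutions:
 f(a) = C1*exp(-3*a/4)


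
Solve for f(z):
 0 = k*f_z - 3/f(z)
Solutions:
 f(z) = -sqrt(C1 + 6*z/k)
 f(z) = sqrt(C1 + 6*z/k)


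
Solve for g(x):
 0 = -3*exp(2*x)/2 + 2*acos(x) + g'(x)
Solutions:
 g(x) = C1 - 2*x*acos(x) + 2*sqrt(1 - x^2) + 3*exp(2*x)/4


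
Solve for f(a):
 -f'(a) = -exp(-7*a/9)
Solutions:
 f(a) = C1 - 9*exp(-7*a/9)/7


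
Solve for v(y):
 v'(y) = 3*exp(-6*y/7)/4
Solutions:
 v(y) = C1 - 7*exp(-6*y/7)/8


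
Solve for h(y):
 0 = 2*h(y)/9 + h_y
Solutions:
 h(y) = C1*exp(-2*y/9)


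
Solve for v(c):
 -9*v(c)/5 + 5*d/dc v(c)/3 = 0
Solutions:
 v(c) = C1*exp(27*c/25)


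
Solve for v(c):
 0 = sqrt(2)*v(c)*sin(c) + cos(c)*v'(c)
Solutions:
 v(c) = C1*cos(c)^(sqrt(2))


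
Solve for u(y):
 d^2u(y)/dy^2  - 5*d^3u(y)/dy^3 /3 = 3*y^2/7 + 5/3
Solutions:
 u(y) = C1 + C2*y + C3*exp(3*y/5) + y^4/28 + 5*y^3/21 + 85*y^2/42


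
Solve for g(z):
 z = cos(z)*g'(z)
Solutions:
 g(z) = C1 + Integral(z/cos(z), z)


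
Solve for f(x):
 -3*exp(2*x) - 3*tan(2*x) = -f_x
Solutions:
 f(x) = C1 + 3*exp(2*x)/2 - 3*log(cos(2*x))/2


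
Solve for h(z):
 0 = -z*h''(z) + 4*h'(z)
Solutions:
 h(z) = C1 + C2*z^5


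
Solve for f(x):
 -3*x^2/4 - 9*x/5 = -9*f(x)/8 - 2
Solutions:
 f(x) = 2*x^2/3 + 8*x/5 - 16/9


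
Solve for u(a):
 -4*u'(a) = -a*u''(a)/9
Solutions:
 u(a) = C1 + C2*a^37


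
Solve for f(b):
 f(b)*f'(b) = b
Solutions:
 f(b) = -sqrt(C1 + b^2)
 f(b) = sqrt(C1 + b^2)


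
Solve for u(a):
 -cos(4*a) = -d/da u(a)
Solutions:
 u(a) = C1 + sin(4*a)/4


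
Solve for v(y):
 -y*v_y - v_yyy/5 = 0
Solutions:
 v(y) = C1 + Integral(C2*airyai(-5^(1/3)*y) + C3*airybi(-5^(1/3)*y), y)


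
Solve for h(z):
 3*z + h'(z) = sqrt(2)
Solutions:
 h(z) = C1 - 3*z^2/2 + sqrt(2)*z


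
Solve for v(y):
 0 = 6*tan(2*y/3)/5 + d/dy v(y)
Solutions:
 v(y) = C1 + 9*log(cos(2*y/3))/5


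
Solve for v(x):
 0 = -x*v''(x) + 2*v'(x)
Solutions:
 v(x) = C1 + C2*x^3


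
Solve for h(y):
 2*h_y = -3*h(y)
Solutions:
 h(y) = C1*exp(-3*y/2)


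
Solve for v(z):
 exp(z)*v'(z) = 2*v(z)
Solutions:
 v(z) = C1*exp(-2*exp(-z))


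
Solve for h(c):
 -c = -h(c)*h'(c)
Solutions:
 h(c) = -sqrt(C1 + c^2)
 h(c) = sqrt(C1 + c^2)


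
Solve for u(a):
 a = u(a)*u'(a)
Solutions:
 u(a) = -sqrt(C1 + a^2)
 u(a) = sqrt(C1 + a^2)


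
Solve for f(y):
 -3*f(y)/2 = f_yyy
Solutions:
 f(y) = C3*exp(-2^(2/3)*3^(1/3)*y/2) + (C1*sin(2^(2/3)*3^(5/6)*y/4) + C2*cos(2^(2/3)*3^(5/6)*y/4))*exp(2^(2/3)*3^(1/3)*y/4)


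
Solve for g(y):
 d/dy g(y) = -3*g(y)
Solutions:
 g(y) = C1*exp(-3*y)


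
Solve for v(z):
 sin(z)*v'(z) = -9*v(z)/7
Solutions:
 v(z) = C1*(cos(z) + 1)^(9/14)/(cos(z) - 1)^(9/14)


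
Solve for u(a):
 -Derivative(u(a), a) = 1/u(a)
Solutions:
 u(a) = -sqrt(C1 - 2*a)
 u(a) = sqrt(C1 - 2*a)


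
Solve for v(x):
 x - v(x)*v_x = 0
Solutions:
 v(x) = -sqrt(C1 + x^2)
 v(x) = sqrt(C1 + x^2)


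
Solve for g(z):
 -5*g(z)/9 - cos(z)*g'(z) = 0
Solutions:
 g(z) = C1*(sin(z) - 1)^(5/18)/(sin(z) + 1)^(5/18)


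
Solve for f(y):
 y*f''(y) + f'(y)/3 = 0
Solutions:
 f(y) = C1 + C2*y^(2/3)


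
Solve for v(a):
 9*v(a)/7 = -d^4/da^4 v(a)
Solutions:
 v(a) = (C1*sin(sqrt(6)*7^(3/4)*a/14) + C2*cos(sqrt(6)*7^(3/4)*a/14))*exp(-sqrt(6)*7^(3/4)*a/14) + (C3*sin(sqrt(6)*7^(3/4)*a/14) + C4*cos(sqrt(6)*7^(3/4)*a/14))*exp(sqrt(6)*7^(3/4)*a/14)


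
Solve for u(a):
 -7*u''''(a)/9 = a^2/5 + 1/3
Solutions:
 u(a) = C1 + C2*a + C3*a^2 + C4*a^3 - a^6/1400 - a^4/56


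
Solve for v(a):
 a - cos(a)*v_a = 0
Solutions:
 v(a) = C1 + Integral(a/cos(a), a)


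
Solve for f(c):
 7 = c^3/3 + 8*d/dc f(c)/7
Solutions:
 f(c) = C1 - 7*c^4/96 + 49*c/8


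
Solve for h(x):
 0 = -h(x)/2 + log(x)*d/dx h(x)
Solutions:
 h(x) = C1*exp(li(x)/2)


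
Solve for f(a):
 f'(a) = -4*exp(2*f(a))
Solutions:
 f(a) = log(-sqrt(-1/(C1 - 4*a))) - log(2)/2
 f(a) = log(-1/(C1 - 4*a))/2 - log(2)/2


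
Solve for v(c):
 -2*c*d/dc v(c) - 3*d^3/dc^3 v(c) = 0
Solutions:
 v(c) = C1 + Integral(C2*airyai(-2^(1/3)*3^(2/3)*c/3) + C3*airybi(-2^(1/3)*3^(2/3)*c/3), c)


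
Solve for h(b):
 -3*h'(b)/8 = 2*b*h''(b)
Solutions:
 h(b) = C1 + C2*b^(13/16)


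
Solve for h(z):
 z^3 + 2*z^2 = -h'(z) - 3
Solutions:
 h(z) = C1 - z^4/4 - 2*z^3/3 - 3*z


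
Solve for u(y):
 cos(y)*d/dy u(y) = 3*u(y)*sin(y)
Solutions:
 u(y) = C1/cos(y)^3


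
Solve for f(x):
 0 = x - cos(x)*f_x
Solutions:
 f(x) = C1 + Integral(x/cos(x), x)


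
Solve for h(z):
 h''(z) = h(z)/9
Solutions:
 h(z) = C1*exp(-z/3) + C2*exp(z/3)


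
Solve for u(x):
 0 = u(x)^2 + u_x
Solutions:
 u(x) = 1/(C1 + x)


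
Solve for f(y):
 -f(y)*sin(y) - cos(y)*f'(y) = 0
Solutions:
 f(y) = C1*cos(y)


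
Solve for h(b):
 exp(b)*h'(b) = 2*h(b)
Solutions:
 h(b) = C1*exp(-2*exp(-b))


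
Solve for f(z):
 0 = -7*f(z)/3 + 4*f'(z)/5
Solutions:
 f(z) = C1*exp(35*z/12)


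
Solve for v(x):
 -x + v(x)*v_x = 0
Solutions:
 v(x) = -sqrt(C1 + x^2)
 v(x) = sqrt(C1 + x^2)


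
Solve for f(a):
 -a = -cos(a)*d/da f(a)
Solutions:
 f(a) = C1 + Integral(a/cos(a), a)


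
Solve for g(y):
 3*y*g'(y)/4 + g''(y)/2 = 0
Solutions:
 g(y) = C1 + C2*erf(sqrt(3)*y/2)


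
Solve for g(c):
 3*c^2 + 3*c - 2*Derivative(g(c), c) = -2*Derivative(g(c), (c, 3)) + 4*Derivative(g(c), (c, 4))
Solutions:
 g(c) = C1 + C2*exp(c*((6*sqrt(78) + 53)^(-1/3) + 2 + (6*sqrt(78) + 53)^(1/3))/12)*sin(sqrt(3)*c*(-(6*sqrt(78) + 53)^(1/3) + (6*sqrt(78) + 53)^(-1/3))/12) + C3*exp(c*((6*sqrt(78) + 53)^(-1/3) + 2 + (6*sqrt(78) + 53)^(1/3))/12)*cos(sqrt(3)*c*(-(6*sqrt(78) + 53)^(1/3) + (6*sqrt(78) + 53)^(-1/3))/12) + C4*exp(c*(-(6*sqrt(78) + 53)^(1/3) - 1/(6*sqrt(78) + 53)^(1/3) + 1)/6) + c^3/2 + 3*c^2/4 + 3*c


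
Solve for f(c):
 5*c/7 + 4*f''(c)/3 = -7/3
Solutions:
 f(c) = C1 + C2*c - 5*c^3/56 - 7*c^2/8


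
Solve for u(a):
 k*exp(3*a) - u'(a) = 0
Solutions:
 u(a) = C1 + k*exp(3*a)/3


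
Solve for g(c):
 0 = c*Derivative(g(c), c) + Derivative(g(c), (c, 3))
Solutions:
 g(c) = C1 + Integral(C2*airyai(-c) + C3*airybi(-c), c)


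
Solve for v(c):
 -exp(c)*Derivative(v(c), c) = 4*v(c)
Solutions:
 v(c) = C1*exp(4*exp(-c))


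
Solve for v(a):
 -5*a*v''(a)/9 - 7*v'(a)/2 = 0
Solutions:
 v(a) = C1 + C2/a^(53/10)


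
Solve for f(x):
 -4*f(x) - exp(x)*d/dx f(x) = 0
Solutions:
 f(x) = C1*exp(4*exp(-x))


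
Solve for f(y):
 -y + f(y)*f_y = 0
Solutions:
 f(y) = -sqrt(C1 + y^2)
 f(y) = sqrt(C1 + y^2)


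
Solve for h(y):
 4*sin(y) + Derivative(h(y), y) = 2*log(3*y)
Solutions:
 h(y) = C1 + 2*y*log(y) - 2*y + 2*y*log(3) + 4*cos(y)


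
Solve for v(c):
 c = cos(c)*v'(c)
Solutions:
 v(c) = C1 + Integral(c/cos(c), c)


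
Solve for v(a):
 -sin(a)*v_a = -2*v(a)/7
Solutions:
 v(a) = C1*(cos(a) - 1)^(1/7)/(cos(a) + 1)^(1/7)


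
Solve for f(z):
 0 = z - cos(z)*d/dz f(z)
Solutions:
 f(z) = C1 + Integral(z/cos(z), z)


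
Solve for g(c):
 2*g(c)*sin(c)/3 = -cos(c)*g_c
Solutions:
 g(c) = C1*cos(c)^(2/3)


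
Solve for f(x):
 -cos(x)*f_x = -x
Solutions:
 f(x) = C1 + Integral(x/cos(x), x)


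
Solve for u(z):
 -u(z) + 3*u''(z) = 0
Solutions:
 u(z) = C1*exp(-sqrt(3)*z/3) + C2*exp(sqrt(3)*z/3)


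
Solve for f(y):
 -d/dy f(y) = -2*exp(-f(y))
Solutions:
 f(y) = log(C1 + 2*y)


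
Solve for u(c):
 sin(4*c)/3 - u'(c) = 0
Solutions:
 u(c) = C1 - cos(4*c)/12


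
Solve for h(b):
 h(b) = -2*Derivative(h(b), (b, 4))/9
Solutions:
 h(b) = (C1*sin(2^(1/4)*sqrt(3)*b/2) + C2*cos(2^(1/4)*sqrt(3)*b/2))*exp(-2^(1/4)*sqrt(3)*b/2) + (C3*sin(2^(1/4)*sqrt(3)*b/2) + C4*cos(2^(1/4)*sqrt(3)*b/2))*exp(2^(1/4)*sqrt(3)*b/2)


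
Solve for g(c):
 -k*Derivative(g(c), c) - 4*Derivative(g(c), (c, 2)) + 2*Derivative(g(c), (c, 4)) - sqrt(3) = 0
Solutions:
 g(c) = C1 + C2*exp(c*(6^(1/3)*(-9*k + 2*sqrt(3)*sqrt(27*k^2/4 - 32))^(1/3)/12 - 2^(1/3)*3^(5/6)*I*(-9*k + 2*sqrt(3)*sqrt(27*k^2/4 - 32))^(1/3)/12 - 8/((-6^(1/3) + 2^(1/3)*3^(5/6)*I)*(-9*k + 2*sqrt(3)*sqrt(27*k^2/4 - 32))^(1/3)))) + C3*exp(c*(6^(1/3)*(-9*k + 2*sqrt(3)*sqrt(27*k^2/4 - 32))^(1/3)/12 + 2^(1/3)*3^(5/6)*I*(-9*k + 2*sqrt(3)*sqrt(27*k^2/4 - 32))^(1/3)/12 + 8/((6^(1/3) + 2^(1/3)*3^(5/6)*I)*(-9*k + 2*sqrt(3)*sqrt(27*k^2/4 - 32))^(1/3)))) + C4*exp(-6^(1/3)*c*((-9*k + 2*sqrt(3)*sqrt(27*k^2/4 - 32))^(1/3) + 4*6^(1/3)/(-9*k + 2*sqrt(3)*sqrt(27*k^2/4 - 32))^(1/3))/6) - sqrt(3)*c/k


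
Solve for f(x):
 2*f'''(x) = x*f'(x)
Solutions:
 f(x) = C1 + Integral(C2*airyai(2^(2/3)*x/2) + C3*airybi(2^(2/3)*x/2), x)


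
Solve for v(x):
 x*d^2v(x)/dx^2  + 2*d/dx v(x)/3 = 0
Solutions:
 v(x) = C1 + C2*x^(1/3)


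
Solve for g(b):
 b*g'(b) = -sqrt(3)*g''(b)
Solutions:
 g(b) = C1 + C2*erf(sqrt(2)*3^(3/4)*b/6)


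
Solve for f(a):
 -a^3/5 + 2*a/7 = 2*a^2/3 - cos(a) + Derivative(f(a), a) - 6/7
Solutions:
 f(a) = C1 - a^4/20 - 2*a^3/9 + a^2/7 + 6*a/7 + sin(a)


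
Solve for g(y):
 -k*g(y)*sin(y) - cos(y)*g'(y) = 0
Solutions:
 g(y) = C1*exp(k*log(cos(y)))


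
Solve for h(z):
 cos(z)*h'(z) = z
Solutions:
 h(z) = C1 + Integral(z/cos(z), z)


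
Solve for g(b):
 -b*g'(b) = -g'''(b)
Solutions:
 g(b) = C1 + Integral(C2*airyai(b) + C3*airybi(b), b)


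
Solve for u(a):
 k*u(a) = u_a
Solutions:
 u(a) = C1*exp(a*k)


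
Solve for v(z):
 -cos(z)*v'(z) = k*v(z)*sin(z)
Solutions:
 v(z) = C1*exp(k*log(cos(z)))


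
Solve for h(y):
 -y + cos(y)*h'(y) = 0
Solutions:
 h(y) = C1 + Integral(y/cos(y), y)


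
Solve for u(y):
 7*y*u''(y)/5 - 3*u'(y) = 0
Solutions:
 u(y) = C1 + C2*y^(22/7)


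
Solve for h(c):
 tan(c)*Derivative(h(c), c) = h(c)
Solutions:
 h(c) = C1*sin(c)


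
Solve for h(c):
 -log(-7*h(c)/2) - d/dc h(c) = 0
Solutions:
 Integral(1/(log(-_y) - log(2) + log(7)), (_y, h(c))) = C1 - c


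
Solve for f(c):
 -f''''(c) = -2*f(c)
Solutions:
 f(c) = C1*exp(-2^(1/4)*c) + C2*exp(2^(1/4)*c) + C3*sin(2^(1/4)*c) + C4*cos(2^(1/4)*c)


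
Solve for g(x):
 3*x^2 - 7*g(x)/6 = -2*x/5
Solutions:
 g(x) = 6*x*(15*x + 2)/35


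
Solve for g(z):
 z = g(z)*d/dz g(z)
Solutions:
 g(z) = -sqrt(C1 + z^2)
 g(z) = sqrt(C1 + z^2)


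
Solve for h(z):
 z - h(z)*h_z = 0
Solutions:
 h(z) = -sqrt(C1 + z^2)
 h(z) = sqrt(C1 + z^2)


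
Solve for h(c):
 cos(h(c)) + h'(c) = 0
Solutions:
 h(c) = pi - asin((C1 + exp(2*c))/(C1 - exp(2*c)))
 h(c) = asin((C1 + exp(2*c))/(C1 - exp(2*c)))


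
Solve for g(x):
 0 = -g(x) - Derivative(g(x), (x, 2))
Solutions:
 g(x) = C1*sin(x) + C2*cos(x)


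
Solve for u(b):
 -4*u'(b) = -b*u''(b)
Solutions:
 u(b) = C1 + C2*b^5


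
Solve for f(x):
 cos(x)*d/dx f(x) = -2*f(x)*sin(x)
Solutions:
 f(x) = C1*cos(x)^2


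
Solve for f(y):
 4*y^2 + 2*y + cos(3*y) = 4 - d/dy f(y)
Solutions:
 f(y) = C1 - 4*y^3/3 - y^2 + 4*y - sin(3*y)/3


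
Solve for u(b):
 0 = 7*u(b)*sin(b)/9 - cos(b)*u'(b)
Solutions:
 u(b) = C1/cos(b)^(7/9)


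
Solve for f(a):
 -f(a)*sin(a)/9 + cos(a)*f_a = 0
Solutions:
 f(a) = C1/cos(a)^(1/9)


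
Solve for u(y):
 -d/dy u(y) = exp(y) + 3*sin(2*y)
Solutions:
 u(y) = C1 - exp(y) + 3*cos(2*y)/2


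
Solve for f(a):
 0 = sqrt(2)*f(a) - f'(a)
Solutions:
 f(a) = C1*exp(sqrt(2)*a)


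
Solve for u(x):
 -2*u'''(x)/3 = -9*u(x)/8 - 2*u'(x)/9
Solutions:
 u(x) = C1*exp(-2^(1/3)*x*(8*2^(1/3)/(sqrt(530417) + 729)^(1/3) + (sqrt(530417) + 729)^(1/3))/24)*sin(2^(1/3)*sqrt(3)*x*(-(sqrt(530417) + 729)^(1/3) + 8*2^(1/3)/(sqrt(530417) + 729)^(1/3))/24) + C2*exp(-2^(1/3)*x*(8*2^(1/3)/(sqrt(530417) + 729)^(1/3) + (sqrt(530417) + 729)^(1/3))/24)*cos(2^(1/3)*sqrt(3)*x*(-(sqrt(530417) + 729)^(1/3) + 8*2^(1/3)/(sqrt(530417) + 729)^(1/3))/24) + C3*exp(2^(1/3)*x*(8*2^(1/3)/(sqrt(530417) + 729)^(1/3) + (sqrt(530417) + 729)^(1/3))/12)


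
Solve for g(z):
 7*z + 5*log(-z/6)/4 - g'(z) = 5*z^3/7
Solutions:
 g(z) = C1 - 5*z^4/28 + 7*z^2/2 + 5*z*log(-z)/4 + 5*z*(-log(6) - 1)/4


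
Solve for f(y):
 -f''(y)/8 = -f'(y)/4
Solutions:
 f(y) = C1 + C2*exp(2*y)


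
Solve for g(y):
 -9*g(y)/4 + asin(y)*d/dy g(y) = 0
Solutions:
 g(y) = C1*exp(9*Integral(1/asin(y), y)/4)


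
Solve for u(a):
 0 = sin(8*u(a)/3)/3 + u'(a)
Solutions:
 a/3 + 3*log(cos(8*u(a)/3) - 1)/16 - 3*log(cos(8*u(a)/3) + 1)/16 = C1


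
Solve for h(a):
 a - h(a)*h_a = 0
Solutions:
 h(a) = -sqrt(C1 + a^2)
 h(a) = sqrt(C1 + a^2)


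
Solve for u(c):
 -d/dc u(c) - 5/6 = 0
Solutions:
 u(c) = C1 - 5*c/6


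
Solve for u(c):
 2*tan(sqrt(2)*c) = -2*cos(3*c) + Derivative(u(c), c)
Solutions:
 u(c) = C1 - sqrt(2)*log(cos(sqrt(2)*c)) + 2*sin(3*c)/3


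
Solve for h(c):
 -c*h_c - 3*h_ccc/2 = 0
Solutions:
 h(c) = C1 + Integral(C2*airyai(-2^(1/3)*3^(2/3)*c/3) + C3*airybi(-2^(1/3)*3^(2/3)*c/3), c)


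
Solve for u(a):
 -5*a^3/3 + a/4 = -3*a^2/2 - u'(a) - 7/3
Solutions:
 u(a) = C1 + 5*a^4/12 - a^3/2 - a^2/8 - 7*a/3


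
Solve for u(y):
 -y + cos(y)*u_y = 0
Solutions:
 u(y) = C1 + Integral(y/cos(y), y)


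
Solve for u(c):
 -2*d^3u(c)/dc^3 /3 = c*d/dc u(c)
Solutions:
 u(c) = C1 + Integral(C2*airyai(-2^(2/3)*3^(1/3)*c/2) + C3*airybi(-2^(2/3)*3^(1/3)*c/2), c)


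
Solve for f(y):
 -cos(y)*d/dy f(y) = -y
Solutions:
 f(y) = C1 + Integral(y/cos(y), y)


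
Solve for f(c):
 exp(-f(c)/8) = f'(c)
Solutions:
 f(c) = 8*log(C1 + c/8)


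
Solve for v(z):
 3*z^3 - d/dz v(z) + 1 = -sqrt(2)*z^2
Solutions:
 v(z) = C1 + 3*z^4/4 + sqrt(2)*z^3/3 + z


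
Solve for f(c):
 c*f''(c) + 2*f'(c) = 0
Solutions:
 f(c) = C1 + C2/c


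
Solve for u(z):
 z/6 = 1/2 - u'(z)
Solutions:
 u(z) = C1 - z^2/12 + z/2


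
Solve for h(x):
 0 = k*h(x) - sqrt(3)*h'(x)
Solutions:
 h(x) = C1*exp(sqrt(3)*k*x/3)


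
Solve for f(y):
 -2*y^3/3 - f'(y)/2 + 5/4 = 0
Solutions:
 f(y) = C1 - y^4/3 + 5*y/2


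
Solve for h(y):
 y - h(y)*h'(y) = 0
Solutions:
 h(y) = -sqrt(C1 + y^2)
 h(y) = sqrt(C1 + y^2)


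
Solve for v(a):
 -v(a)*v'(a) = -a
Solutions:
 v(a) = -sqrt(C1 + a^2)
 v(a) = sqrt(C1 + a^2)


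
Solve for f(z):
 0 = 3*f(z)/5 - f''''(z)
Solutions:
 f(z) = C1*exp(-3^(1/4)*5^(3/4)*z/5) + C2*exp(3^(1/4)*5^(3/4)*z/5) + C3*sin(3^(1/4)*5^(3/4)*z/5) + C4*cos(3^(1/4)*5^(3/4)*z/5)


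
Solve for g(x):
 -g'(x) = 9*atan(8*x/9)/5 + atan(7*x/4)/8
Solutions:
 g(x) = C1 - 9*x*atan(8*x/9)/5 - x*atan(7*x/4)/8 + log(49*x^2 + 16)/28 + 81*log(64*x^2 + 81)/80


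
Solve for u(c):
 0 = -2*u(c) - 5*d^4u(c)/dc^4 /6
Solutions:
 u(c) = (C1*sin(3^(1/4)*5^(3/4)*c/5) + C2*cos(3^(1/4)*5^(3/4)*c/5))*exp(-3^(1/4)*5^(3/4)*c/5) + (C3*sin(3^(1/4)*5^(3/4)*c/5) + C4*cos(3^(1/4)*5^(3/4)*c/5))*exp(3^(1/4)*5^(3/4)*c/5)


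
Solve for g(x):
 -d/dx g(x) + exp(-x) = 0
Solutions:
 g(x) = C1 - exp(-x)


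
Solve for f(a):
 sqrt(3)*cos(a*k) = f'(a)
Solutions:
 f(a) = C1 + sqrt(3)*sin(a*k)/k


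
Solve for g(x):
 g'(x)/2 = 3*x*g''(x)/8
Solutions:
 g(x) = C1 + C2*x^(7/3)


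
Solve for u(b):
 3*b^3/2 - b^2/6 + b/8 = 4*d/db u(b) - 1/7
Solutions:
 u(b) = C1 + 3*b^4/32 - b^3/72 + b^2/64 + b/28


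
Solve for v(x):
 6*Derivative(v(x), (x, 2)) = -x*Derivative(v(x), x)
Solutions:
 v(x) = C1 + C2*erf(sqrt(3)*x/6)


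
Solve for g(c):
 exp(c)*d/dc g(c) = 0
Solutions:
 g(c) = C1


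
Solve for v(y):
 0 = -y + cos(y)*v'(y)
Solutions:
 v(y) = C1 + Integral(y/cos(y), y)


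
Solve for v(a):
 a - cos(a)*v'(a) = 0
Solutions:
 v(a) = C1 + Integral(a/cos(a), a)


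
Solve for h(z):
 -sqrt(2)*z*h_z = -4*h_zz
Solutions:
 h(z) = C1 + C2*erfi(2^(3/4)*z/4)


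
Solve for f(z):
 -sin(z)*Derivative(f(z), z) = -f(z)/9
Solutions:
 f(z) = C1*(cos(z) - 1)^(1/18)/(cos(z) + 1)^(1/18)


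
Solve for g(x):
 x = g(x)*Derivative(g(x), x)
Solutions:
 g(x) = -sqrt(C1 + x^2)
 g(x) = sqrt(C1 + x^2)


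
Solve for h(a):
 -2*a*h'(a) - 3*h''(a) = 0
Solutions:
 h(a) = C1 + C2*erf(sqrt(3)*a/3)


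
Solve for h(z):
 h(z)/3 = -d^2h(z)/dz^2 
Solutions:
 h(z) = C1*sin(sqrt(3)*z/3) + C2*cos(sqrt(3)*z/3)


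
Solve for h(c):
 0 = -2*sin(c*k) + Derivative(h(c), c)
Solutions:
 h(c) = C1 - 2*cos(c*k)/k


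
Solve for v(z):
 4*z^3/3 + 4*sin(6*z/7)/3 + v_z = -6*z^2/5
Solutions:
 v(z) = C1 - z^4/3 - 2*z^3/5 + 14*cos(6*z/7)/9


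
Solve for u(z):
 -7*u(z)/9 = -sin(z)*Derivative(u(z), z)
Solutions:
 u(z) = C1*(cos(z) - 1)^(7/18)/(cos(z) + 1)^(7/18)


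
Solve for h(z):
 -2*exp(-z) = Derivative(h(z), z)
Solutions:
 h(z) = C1 + 2*exp(-z)


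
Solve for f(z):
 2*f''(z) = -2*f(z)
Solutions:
 f(z) = C1*sin(z) + C2*cos(z)


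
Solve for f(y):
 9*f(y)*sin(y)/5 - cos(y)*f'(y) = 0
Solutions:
 f(y) = C1/cos(y)^(9/5)


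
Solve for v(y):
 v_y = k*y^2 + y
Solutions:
 v(y) = C1 + k*y^3/3 + y^2/2


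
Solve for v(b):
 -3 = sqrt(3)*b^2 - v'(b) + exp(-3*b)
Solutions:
 v(b) = C1 + sqrt(3)*b^3/3 + 3*b - exp(-3*b)/3


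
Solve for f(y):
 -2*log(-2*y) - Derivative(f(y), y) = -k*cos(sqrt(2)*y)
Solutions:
 f(y) = C1 + sqrt(2)*k*sin(sqrt(2)*y)/2 - 2*y*log(-y) - 2*y*log(2) + 2*y


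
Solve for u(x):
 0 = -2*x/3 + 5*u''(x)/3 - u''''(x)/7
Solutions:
 u(x) = C1 + C2*x + C3*exp(-sqrt(105)*x/3) + C4*exp(sqrt(105)*x/3) + x^3/15


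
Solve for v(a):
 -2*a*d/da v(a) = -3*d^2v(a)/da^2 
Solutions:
 v(a) = C1 + C2*erfi(sqrt(3)*a/3)


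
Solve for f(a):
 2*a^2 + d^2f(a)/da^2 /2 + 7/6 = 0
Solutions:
 f(a) = C1 + C2*a - a^4/3 - 7*a^2/6


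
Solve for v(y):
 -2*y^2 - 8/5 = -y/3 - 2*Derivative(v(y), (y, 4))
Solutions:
 v(y) = C1 + C2*y + C3*y^2 + C4*y^3 + y^6/360 - y^5/720 + y^4/30


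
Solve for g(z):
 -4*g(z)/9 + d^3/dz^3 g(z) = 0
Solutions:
 g(z) = C3*exp(2^(2/3)*3^(1/3)*z/3) + (C1*sin(2^(2/3)*3^(5/6)*z/6) + C2*cos(2^(2/3)*3^(5/6)*z/6))*exp(-2^(2/3)*3^(1/3)*z/6)


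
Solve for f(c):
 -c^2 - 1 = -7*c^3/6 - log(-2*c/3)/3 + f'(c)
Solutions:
 f(c) = C1 + 7*c^4/24 - c^3/3 + c*log(-c)/3 + c*(-4 - log(3) + log(2))/3


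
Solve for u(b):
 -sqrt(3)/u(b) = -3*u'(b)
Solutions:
 u(b) = -sqrt(C1 + 6*sqrt(3)*b)/3
 u(b) = sqrt(C1 + 6*sqrt(3)*b)/3


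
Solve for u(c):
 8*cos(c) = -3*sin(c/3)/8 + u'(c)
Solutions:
 u(c) = C1 + 8*sin(c) - 9*cos(c/3)/8


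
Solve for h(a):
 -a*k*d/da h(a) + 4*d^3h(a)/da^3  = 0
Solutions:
 h(a) = C1 + Integral(C2*airyai(2^(1/3)*a*k^(1/3)/2) + C3*airybi(2^(1/3)*a*k^(1/3)/2), a)


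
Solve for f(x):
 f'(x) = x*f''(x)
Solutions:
 f(x) = C1 + C2*x^2


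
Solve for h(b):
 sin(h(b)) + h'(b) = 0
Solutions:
 h(b) = -acos((-C1 - exp(2*b))/(C1 - exp(2*b))) + 2*pi
 h(b) = acos((-C1 - exp(2*b))/(C1 - exp(2*b)))


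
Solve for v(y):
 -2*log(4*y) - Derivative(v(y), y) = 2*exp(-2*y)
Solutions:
 v(y) = C1 - 2*y*log(y) + 2*y*(1 - 2*log(2)) + exp(-2*y)


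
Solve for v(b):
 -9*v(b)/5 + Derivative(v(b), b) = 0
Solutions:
 v(b) = C1*exp(9*b/5)


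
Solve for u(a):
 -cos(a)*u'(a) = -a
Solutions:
 u(a) = C1 + Integral(a/cos(a), a)


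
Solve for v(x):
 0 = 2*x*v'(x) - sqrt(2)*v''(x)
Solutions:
 v(x) = C1 + C2*erfi(2^(3/4)*x/2)


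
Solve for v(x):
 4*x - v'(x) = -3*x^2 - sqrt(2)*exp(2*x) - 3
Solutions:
 v(x) = C1 + x^3 + 2*x^2 + 3*x + sqrt(2)*exp(2*x)/2


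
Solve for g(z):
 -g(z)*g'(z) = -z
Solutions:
 g(z) = -sqrt(C1 + z^2)
 g(z) = sqrt(C1 + z^2)


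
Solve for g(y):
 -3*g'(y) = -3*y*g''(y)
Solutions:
 g(y) = C1 + C2*y^2


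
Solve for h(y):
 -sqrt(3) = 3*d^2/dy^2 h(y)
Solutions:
 h(y) = C1 + C2*y - sqrt(3)*y^2/6


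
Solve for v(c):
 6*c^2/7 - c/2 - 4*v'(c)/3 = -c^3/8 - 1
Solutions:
 v(c) = C1 + 3*c^4/128 + 3*c^3/14 - 3*c^2/16 + 3*c/4


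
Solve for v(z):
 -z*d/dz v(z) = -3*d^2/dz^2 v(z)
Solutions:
 v(z) = C1 + C2*erfi(sqrt(6)*z/6)


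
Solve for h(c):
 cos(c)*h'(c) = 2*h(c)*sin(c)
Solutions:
 h(c) = C1/cos(c)^2


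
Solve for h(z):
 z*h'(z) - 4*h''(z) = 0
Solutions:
 h(z) = C1 + C2*erfi(sqrt(2)*z/4)


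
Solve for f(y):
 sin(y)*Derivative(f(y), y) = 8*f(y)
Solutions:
 f(y) = C1*(cos(y)^4 - 4*cos(y)^3 + 6*cos(y)^2 - 4*cos(y) + 1)/(cos(y)^4 + 4*cos(y)^3 + 6*cos(y)^2 + 4*cos(y) + 1)


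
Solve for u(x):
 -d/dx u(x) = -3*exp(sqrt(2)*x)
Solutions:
 u(x) = C1 + 3*sqrt(2)*exp(sqrt(2)*x)/2


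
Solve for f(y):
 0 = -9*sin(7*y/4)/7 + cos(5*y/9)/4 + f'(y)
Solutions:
 f(y) = C1 - 9*sin(5*y/9)/20 - 36*cos(7*y/4)/49


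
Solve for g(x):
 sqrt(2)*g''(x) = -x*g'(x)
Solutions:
 g(x) = C1 + C2*erf(2^(1/4)*x/2)


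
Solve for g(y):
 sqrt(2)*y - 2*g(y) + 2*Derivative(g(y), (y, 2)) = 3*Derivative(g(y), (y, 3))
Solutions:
 g(y) = C1*exp(y*(4/(9*sqrt(681) + 235)^(1/3) + 4 + (9*sqrt(681) + 235)^(1/3))/18)*sin(sqrt(3)*y*(-(9*sqrt(681) + 235)^(1/3) + 4/(9*sqrt(681) + 235)^(1/3))/18) + C2*exp(y*(4/(9*sqrt(681) + 235)^(1/3) + 4 + (9*sqrt(681) + 235)^(1/3))/18)*cos(sqrt(3)*y*(-(9*sqrt(681) + 235)^(1/3) + 4/(9*sqrt(681) + 235)^(1/3))/18) + C3*exp(y*(-(9*sqrt(681) + 235)^(1/3) - 4/(9*sqrt(681) + 235)^(1/3) + 2)/9) + sqrt(2)*y/2


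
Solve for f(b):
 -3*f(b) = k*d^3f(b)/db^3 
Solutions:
 f(b) = C1*exp(3^(1/3)*b*(-1/k)^(1/3)) + C2*exp(b*(-1/k)^(1/3)*(-3^(1/3) + 3^(5/6)*I)/2) + C3*exp(-b*(-1/k)^(1/3)*(3^(1/3) + 3^(5/6)*I)/2)


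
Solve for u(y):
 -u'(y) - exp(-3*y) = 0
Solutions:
 u(y) = C1 + exp(-3*y)/3


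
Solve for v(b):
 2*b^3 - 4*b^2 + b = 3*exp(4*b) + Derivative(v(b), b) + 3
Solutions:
 v(b) = C1 + b^4/2 - 4*b^3/3 + b^2/2 - 3*b - 3*exp(4*b)/4


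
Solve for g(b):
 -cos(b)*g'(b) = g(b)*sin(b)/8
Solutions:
 g(b) = C1*cos(b)^(1/8)


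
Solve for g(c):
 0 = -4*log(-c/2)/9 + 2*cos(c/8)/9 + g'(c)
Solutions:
 g(c) = C1 + 4*c*log(-c)/9 - 4*c/9 - 4*c*log(2)/9 - 16*sin(c/8)/9


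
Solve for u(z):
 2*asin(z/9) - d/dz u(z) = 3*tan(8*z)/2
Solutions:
 u(z) = C1 + 2*z*asin(z/9) + 2*sqrt(81 - z^2) + 3*log(cos(8*z))/16


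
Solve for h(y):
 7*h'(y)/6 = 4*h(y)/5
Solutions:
 h(y) = C1*exp(24*y/35)


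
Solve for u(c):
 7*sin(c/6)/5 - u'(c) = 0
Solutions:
 u(c) = C1 - 42*cos(c/6)/5


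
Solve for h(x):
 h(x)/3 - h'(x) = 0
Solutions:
 h(x) = C1*exp(x/3)


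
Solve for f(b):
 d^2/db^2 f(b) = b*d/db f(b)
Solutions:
 f(b) = C1 + C2*erfi(sqrt(2)*b/2)


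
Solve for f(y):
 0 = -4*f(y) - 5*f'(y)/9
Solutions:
 f(y) = C1*exp(-36*y/5)


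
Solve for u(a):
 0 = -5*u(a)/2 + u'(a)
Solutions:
 u(a) = C1*exp(5*a/2)


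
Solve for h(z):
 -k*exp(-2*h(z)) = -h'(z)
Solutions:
 h(z) = log(-sqrt(C1 + 2*k*z))
 h(z) = log(C1 + 2*k*z)/2


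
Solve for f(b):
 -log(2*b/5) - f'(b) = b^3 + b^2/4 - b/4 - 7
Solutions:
 f(b) = C1 - b^4/4 - b^3/12 + b^2/8 - b*log(b) + b*log(5/2) + 8*b


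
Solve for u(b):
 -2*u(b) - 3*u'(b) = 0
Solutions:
 u(b) = C1*exp(-2*b/3)


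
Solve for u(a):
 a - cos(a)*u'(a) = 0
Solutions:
 u(a) = C1 + Integral(a/cos(a), a)


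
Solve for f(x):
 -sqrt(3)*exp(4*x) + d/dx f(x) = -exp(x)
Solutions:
 f(x) = C1 + sqrt(3)*exp(4*x)/4 - exp(x)


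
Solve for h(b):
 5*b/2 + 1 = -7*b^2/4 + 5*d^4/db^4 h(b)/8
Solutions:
 h(b) = C1 + C2*b + C3*b^2 + C4*b^3 + 7*b^6/900 + b^5/30 + b^4/15


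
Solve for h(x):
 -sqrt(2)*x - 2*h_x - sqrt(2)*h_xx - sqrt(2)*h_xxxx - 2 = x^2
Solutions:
 h(x) = C1 + C2*exp(2^(1/6)*3^(1/3)*x*(-2*3^(1/3)/(9 + sqrt(87))^(1/3) + 2^(2/3)*(9 + sqrt(87))^(1/3))/12)*sin(6^(1/6)*x*(6/(9 + sqrt(87))^(1/3) + 6^(2/3)*(9 + sqrt(87))^(1/3))/12) + C3*exp(2^(1/6)*3^(1/3)*x*(-2*3^(1/3)/(9 + sqrt(87))^(1/3) + 2^(2/3)*(9 + sqrt(87))^(1/3))/12)*cos(6^(1/6)*x*(6/(9 + sqrt(87))^(1/3) + 6^(2/3)*(9 + sqrt(87))^(1/3))/12) + C4*exp(-2^(1/6)*3^(1/3)*x*(-2*3^(1/3)/(9 + sqrt(87))^(1/3) + 2^(2/3)*(9 + sqrt(87))^(1/3))/6) - x^3/6 - x


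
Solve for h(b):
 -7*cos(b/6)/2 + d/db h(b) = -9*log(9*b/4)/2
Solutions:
 h(b) = C1 - 9*b*log(b)/2 - 9*b*log(3) + 9*b/2 + 9*b*log(2) + 21*sin(b/6)


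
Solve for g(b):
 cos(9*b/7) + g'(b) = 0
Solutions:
 g(b) = C1 - 7*sin(9*b/7)/9


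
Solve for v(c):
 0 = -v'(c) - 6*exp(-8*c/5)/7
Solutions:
 v(c) = C1 + 15*exp(-8*c/5)/28


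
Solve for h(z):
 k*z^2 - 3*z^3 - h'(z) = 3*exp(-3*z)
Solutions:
 h(z) = C1 + k*z^3/3 - 3*z^4/4 + exp(-3*z)


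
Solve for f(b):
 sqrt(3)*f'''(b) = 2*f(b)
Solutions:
 f(b) = C3*exp(2^(1/3)*3^(5/6)*b/3) + (C1*sin(6^(1/3)*b/2) + C2*cos(6^(1/3)*b/2))*exp(-2^(1/3)*3^(5/6)*b/6)


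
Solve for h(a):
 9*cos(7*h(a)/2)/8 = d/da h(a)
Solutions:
 -9*a/8 - log(sin(7*h(a)/2) - 1)/7 + log(sin(7*h(a)/2) + 1)/7 = C1


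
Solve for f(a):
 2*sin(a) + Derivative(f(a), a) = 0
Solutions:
 f(a) = C1 + 2*cos(a)


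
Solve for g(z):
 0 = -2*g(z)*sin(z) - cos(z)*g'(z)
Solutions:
 g(z) = C1*cos(z)^2


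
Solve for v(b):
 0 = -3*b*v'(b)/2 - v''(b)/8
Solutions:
 v(b) = C1 + C2*erf(sqrt(6)*b)


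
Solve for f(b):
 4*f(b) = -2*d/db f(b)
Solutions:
 f(b) = C1*exp(-2*b)


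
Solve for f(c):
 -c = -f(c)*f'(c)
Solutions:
 f(c) = -sqrt(C1 + c^2)
 f(c) = sqrt(C1 + c^2)


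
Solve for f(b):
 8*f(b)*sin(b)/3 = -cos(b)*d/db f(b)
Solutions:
 f(b) = C1*cos(b)^(8/3)


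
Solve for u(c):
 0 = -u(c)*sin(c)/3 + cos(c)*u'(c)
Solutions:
 u(c) = C1/cos(c)^(1/3)


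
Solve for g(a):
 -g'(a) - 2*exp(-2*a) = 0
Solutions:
 g(a) = C1 + exp(-2*a)


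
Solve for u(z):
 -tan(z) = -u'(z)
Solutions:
 u(z) = C1 - log(cos(z))


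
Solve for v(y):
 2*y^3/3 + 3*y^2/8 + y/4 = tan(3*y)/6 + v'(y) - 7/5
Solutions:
 v(y) = C1 + y^4/6 + y^3/8 + y^2/8 + 7*y/5 + log(cos(3*y))/18


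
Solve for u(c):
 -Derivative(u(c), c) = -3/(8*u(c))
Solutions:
 u(c) = -sqrt(C1 + 3*c)/2
 u(c) = sqrt(C1 + 3*c)/2


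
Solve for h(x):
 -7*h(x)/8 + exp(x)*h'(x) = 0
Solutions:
 h(x) = C1*exp(-7*exp(-x)/8)


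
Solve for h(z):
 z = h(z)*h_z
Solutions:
 h(z) = -sqrt(C1 + z^2)
 h(z) = sqrt(C1 + z^2)


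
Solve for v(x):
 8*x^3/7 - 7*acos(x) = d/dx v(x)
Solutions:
 v(x) = C1 + 2*x^4/7 - 7*x*acos(x) + 7*sqrt(1 - x^2)


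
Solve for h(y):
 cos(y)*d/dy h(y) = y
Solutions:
 h(y) = C1 + Integral(y/cos(y), y)


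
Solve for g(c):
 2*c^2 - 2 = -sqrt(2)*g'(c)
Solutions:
 g(c) = C1 - sqrt(2)*c^3/3 + sqrt(2)*c


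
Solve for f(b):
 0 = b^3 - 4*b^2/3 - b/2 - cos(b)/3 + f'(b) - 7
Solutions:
 f(b) = C1 - b^4/4 + 4*b^3/9 + b^2/4 + 7*b + sin(b)/3


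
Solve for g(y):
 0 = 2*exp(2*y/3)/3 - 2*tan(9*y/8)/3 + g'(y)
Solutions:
 g(y) = C1 - exp(2*y/3) - 16*log(cos(9*y/8))/27


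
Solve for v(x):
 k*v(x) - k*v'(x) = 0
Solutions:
 v(x) = C1*exp(x)


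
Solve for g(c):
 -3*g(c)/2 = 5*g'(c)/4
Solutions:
 g(c) = C1*exp(-6*c/5)


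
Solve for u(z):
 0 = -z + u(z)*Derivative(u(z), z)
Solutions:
 u(z) = -sqrt(C1 + z^2)
 u(z) = sqrt(C1 + z^2)


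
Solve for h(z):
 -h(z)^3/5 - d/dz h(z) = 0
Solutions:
 h(z) = -sqrt(10)*sqrt(-1/(C1 - z))/2
 h(z) = sqrt(10)*sqrt(-1/(C1 - z))/2


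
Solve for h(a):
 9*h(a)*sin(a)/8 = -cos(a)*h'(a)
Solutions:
 h(a) = C1*cos(a)^(9/8)


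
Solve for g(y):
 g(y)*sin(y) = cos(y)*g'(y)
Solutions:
 g(y) = C1/cos(y)


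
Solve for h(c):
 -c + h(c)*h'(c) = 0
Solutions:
 h(c) = -sqrt(C1 + c^2)
 h(c) = sqrt(C1 + c^2)


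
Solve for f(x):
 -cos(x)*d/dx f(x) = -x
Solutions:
 f(x) = C1 + Integral(x/cos(x), x)


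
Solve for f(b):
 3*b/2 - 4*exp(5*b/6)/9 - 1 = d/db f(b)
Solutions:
 f(b) = C1 + 3*b^2/4 - b - 8*exp(5*b/6)/15


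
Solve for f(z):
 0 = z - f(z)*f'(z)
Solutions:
 f(z) = -sqrt(C1 + z^2)
 f(z) = sqrt(C1 + z^2)


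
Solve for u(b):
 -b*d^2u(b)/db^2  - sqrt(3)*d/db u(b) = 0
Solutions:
 u(b) = C1 + C2*b^(1 - sqrt(3))


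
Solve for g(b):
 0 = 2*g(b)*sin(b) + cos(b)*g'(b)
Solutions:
 g(b) = C1*cos(b)^2


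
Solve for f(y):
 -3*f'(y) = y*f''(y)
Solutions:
 f(y) = C1 + C2/y^2


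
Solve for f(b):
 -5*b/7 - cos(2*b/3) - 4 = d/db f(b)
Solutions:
 f(b) = C1 - 5*b^2/14 - 4*b - 3*sin(2*b/3)/2


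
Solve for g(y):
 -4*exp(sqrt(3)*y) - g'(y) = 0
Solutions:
 g(y) = C1 - 4*sqrt(3)*exp(sqrt(3)*y)/3


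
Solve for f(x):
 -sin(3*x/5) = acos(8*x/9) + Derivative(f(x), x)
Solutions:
 f(x) = C1 - x*acos(8*x/9) + sqrt(81 - 64*x^2)/8 + 5*cos(3*x/5)/3


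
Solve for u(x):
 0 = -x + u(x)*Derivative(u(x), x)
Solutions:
 u(x) = -sqrt(C1 + x^2)
 u(x) = sqrt(C1 + x^2)


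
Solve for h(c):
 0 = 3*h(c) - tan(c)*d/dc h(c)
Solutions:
 h(c) = C1*sin(c)^3


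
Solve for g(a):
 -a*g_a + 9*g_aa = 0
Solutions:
 g(a) = C1 + C2*erfi(sqrt(2)*a/6)


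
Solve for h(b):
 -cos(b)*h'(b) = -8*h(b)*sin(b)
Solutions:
 h(b) = C1/cos(b)^8


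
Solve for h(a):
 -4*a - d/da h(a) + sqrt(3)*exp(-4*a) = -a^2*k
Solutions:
 h(a) = C1 + a^3*k/3 - 2*a^2 - sqrt(3)*exp(-4*a)/4


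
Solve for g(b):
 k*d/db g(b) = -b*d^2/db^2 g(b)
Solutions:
 g(b) = C1 + b^(1 - re(k))*(C2*sin(log(b)*Abs(im(k))) + C3*cos(log(b)*im(k)))


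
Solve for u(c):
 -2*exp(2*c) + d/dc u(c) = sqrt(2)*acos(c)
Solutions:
 u(c) = C1 + sqrt(2)*(c*acos(c) - sqrt(1 - c^2)) + exp(2*c)


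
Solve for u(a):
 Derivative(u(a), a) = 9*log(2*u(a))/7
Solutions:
 -7*Integral(1/(log(_y) + log(2)), (_y, u(a)))/9 = C1 - a


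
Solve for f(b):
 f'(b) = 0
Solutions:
 f(b) = C1


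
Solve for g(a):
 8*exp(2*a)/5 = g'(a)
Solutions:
 g(a) = C1 + 4*exp(2*a)/5


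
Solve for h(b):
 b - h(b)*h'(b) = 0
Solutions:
 h(b) = -sqrt(C1 + b^2)
 h(b) = sqrt(C1 + b^2)


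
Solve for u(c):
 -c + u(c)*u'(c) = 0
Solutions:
 u(c) = -sqrt(C1 + c^2)
 u(c) = sqrt(C1 + c^2)


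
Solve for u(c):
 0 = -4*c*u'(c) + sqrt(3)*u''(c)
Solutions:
 u(c) = C1 + C2*erfi(sqrt(2)*3^(3/4)*c/3)


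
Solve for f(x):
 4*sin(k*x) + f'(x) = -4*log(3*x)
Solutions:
 f(x) = C1 - 4*x*log(x) - 4*x*log(3) + 4*x - 4*Piecewise((-cos(k*x)/k, Ne(k, 0)), (0, True))


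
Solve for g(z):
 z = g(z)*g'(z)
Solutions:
 g(z) = -sqrt(C1 + z^2)
 g(z) = sqrt(C1 + z^2)


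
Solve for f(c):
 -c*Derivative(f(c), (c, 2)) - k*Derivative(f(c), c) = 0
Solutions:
 f(c) = C1 + c^(1 - re(k))*(C2*sin(log(c)*Abs(im(k))) + C3*cos(log(c)*im(k)))


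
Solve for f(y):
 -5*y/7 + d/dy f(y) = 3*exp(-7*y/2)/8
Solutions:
 f(y) = C1 + 5*y^2/14 - 3*exp(-7*y/2)/28


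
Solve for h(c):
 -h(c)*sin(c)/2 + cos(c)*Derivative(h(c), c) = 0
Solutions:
 h(c) = C1/sqrt(cos(c))


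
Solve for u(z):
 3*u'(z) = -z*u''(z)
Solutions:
 u(z) = C1 + C2/z^2


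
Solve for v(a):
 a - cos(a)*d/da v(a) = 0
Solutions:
 v(a) = C1 + Integral(a/cos(a), a)


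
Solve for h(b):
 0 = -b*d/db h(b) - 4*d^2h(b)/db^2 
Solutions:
 h(b) = C1 + C2*erf(sqrt(2)*b/4)


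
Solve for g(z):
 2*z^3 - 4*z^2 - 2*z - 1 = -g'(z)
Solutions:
 g(z) = C1 - z^4/2 + 4*z^3/3 + z^2 + z


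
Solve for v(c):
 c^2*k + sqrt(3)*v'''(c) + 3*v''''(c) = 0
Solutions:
 v(c) = C1 + C2*c + C3*c^2 + C4*exp(-sqrt(3)*c/3) - sqrt(3)*c^5*k/180 + c^4*k/12 - sqrt(3)*c^3*k/3


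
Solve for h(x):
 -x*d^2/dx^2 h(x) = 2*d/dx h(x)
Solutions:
 h(x) = C1 + C2/x


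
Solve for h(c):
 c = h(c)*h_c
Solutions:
 h(c) = -sqrt(C1 + c^2)
 h(c) = sqrt(C1 + c^2)


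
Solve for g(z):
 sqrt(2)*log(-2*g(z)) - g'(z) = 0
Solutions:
 -sqrt(2)*Integral(1/(log(-_y) + log(2)), (_y, g(z)))/2 = C1 - z


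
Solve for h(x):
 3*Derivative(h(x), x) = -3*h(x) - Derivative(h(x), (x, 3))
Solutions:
 h(x) = C1*exp(2^(1/3)*x*(-2/(3 + sqrt(13))^(1/3) + 2^(1/3)*(3 + sqrt(13))^(1/3))/4)*sin(2^(1/3)*sqrt(3)*x*(2/(3 + sqrt(13))^(1/3) + 2^(1/3)*(3 + sqrt(13))^(1/3))/4) + C2*exp(2^(1/3)*x*(-2/(3 + sqrt(13))^(1/3) + 2^(1/3)*(3 + sqrt(13))^(1/3))/4)*cos(2^(1/3)*sqrt(3)*x*(2/(3 + sqrt(13))^(1/3) + 2^(1/3)*(3 + sqrt(13))^(1/3))/4) + C3*exp(2^(1/3)*x*(-2^(1/3)*(3 + sqrt(13))^(1/3)/2 + (3 + sqrt(13))^(-1/3)))


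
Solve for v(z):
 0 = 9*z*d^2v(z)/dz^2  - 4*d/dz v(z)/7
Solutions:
 v(z) = C1 + C2*z^(67/63)


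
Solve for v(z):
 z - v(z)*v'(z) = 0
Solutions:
 v(z) = -sqrt(C1 + z^2)
 v(z) = sqrt(C1 + z^2)


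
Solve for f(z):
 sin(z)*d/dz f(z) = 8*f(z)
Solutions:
 f(z) = C1*(cos(z)^4 - 4*cos(z)^3 + 6*cos(z)^2 - 4*cos(z) + 1)/(cos(z)^4 + 4*cos(z)^3 + 6*cos(z)^2 + 4*cos(z) + 1)


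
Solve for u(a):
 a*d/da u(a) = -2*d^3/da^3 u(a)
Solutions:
 u(a) = C1 + Integral(C2*airyai(-2^(2/3)*a/2) + C3*airybi(-2^(2/3)*a/2), a)


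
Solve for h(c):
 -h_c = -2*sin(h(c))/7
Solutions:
 -2*c/7 + log(cos(h(c)) - 1)/2 - log(cos(h(c)) + 1)/2 = C1


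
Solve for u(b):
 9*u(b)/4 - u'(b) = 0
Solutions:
 u(b) = C1*exp(9*b/4)


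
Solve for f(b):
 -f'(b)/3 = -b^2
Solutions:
 f(b) = C1 + b^3


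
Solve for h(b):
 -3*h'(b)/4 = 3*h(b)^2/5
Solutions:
 h(b) = 5/(C1 + 4*b)


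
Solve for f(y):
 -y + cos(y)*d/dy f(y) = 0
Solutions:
 f(y) = C1 + Integral(y/cos(y), y)


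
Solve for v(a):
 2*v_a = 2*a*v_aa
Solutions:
 v(a) = C1 + C2*a^2


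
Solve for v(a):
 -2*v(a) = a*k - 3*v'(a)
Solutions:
 v(a) = C1*exp(2*a/3) - a*k/2 - 3*k/4


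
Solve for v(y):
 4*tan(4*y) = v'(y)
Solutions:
 v(y) = C1 - log(cos(4*y))


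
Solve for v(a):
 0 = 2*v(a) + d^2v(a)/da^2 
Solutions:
 v(a) = C1*sin(sqrt(2)*a) + C2*cos(sqrt(2)*a)


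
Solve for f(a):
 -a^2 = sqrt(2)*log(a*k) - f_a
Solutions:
 f(a) = C1 + a^3/3 + sqrt(2)*a*log(a*k) - sqrt(2)*a


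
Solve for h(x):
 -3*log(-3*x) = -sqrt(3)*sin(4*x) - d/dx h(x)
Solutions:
 h(x) = C1 + 3*x*log(-x) - 3*x + 3*x*log(3) + sqrt(3)*cos(4*x)/4
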